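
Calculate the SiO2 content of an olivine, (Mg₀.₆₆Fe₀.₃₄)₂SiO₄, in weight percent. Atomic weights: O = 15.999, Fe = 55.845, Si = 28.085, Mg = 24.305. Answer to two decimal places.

Molar mass of (Mg₀.₆₆Fe₀.₃₄)₂SiO₄ = 1.32×24.305 + 0.68×55.845 + 1×28.085 + 4×15.999 = 162.138 g/mol.
Each formula unit contains 1 Si, equivalent to 1/1 = 1.0000 mol SiO2.
M(SiO2) = 1×28.085 + 2×15.999 = 60.083 g/mol.
Mass of SiO2 per formula unit = 1.0000 × 60.083 = 60.083 g.
SiO2 wt% = 60.083 / 162.138 × 100 = 37.06%.

37.06 wt%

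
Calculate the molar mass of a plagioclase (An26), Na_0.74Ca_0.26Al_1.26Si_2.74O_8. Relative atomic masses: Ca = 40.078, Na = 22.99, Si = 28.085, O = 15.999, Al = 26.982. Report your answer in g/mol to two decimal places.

266.38 g/mol

The formula mass is the sum 0.74(22.99) + 0.26(40.078) + 1.26(26.982) + 2.74(28.085) + 8(15.999).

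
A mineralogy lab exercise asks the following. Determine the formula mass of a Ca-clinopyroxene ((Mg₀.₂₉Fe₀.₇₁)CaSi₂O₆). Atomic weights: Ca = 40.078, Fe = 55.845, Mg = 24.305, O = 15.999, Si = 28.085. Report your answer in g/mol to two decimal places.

M = 0.29·24.305 + 0.71·55.845 + 1·40.078 + 2·28.085 + 6·15.999

238.94 g/mol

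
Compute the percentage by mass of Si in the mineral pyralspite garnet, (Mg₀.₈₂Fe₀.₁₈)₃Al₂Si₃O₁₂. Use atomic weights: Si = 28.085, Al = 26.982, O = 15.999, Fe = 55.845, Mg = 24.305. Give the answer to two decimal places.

20.05 mass %

M((Mg₀.₈₂Fe₀.₁₈)₃Al₂Si₃O₁₂) = 420.154 g/mol.
Si contributes 3 × 28.085 = 84.255 g per mole.
84.255/420.154 = 0.2005 → 20.05%.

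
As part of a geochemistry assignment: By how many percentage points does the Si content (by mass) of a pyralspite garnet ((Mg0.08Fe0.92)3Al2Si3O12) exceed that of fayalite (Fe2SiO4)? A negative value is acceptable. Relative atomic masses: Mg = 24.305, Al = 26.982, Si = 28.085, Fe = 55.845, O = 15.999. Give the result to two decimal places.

Si in (Mg0.08Fe0.92)3Al2Si3O12: molar mass 490.172 g/mol; 3×28.085 = 84.255 g → 17.19 wt%.
Si in Fe2SiO4: molar mass 203.771 g/mol; 1×28.085 = 28.085 g → 13.78 wt%.
Difference = 17.19 − 13.78 = 3.41 percentage points.

3.41 percentage points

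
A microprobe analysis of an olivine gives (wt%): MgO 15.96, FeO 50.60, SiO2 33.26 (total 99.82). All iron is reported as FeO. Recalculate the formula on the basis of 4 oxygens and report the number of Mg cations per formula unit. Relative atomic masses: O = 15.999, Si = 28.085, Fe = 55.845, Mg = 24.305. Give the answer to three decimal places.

MgO: 15.96/40.304 = 0.39599 mol → 0.39599 mol Mg, 0.39599 mol O.
FeO: 50.60/71.844 = 0.70430 mol → 0.70430 mol Fe, 0.70430 mol O.
SiO2: 33.26/60.083 = 0.55357 mol → 0.55357 mol Si, 1.10714 mol O.
Total oxygen = 2.20743 mol. Normalization factor = 4/2.20743 = 1.81206.
Mg per 4 O = 0.39599 × 1.81206 = 0.718.

0.718 Mg apfu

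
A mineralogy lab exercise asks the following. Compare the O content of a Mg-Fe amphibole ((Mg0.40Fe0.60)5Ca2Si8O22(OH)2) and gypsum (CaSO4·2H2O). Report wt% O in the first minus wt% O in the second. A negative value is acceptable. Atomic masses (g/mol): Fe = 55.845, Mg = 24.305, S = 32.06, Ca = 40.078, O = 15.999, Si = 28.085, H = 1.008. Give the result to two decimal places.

O in (Mg0.40Fe0.60)5Ca2Si8O22(OH)2: molar mass 906.973 g/mol; 24×15.999 = 383.976 g → 42.34 wt%.
O in CaSO4·2H2O: molar mass 172.164 g/mol; 6×15.999 = 95.994 g → 55.76 wt%.
Difference = 42.34 − 55.76 = -13.42 percentage points.

-13.42 percentage points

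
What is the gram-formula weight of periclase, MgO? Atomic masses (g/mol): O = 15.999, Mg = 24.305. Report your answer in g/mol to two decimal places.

40.30 g/mol

The formula mass is the sum 1×24.305 + 1×15.999.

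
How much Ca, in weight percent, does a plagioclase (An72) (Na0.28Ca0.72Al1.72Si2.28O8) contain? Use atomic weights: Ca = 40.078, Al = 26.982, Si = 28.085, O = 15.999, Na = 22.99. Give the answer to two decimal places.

Molar mass of Na0.28Ca0.72Al1.72Si2.28O8: 0.28×22.99 + 0.72×40.078 + 1.72×26.982 + 2.28×28.085 + 8×15.999 = 273.728 g/mol.
Mass of Ca per formula unit: 0.72 × 40.078 = 28.856 g.
Weight fraction Ca = 28.856 / 273.728 = 0.1054.

10.54 weight percent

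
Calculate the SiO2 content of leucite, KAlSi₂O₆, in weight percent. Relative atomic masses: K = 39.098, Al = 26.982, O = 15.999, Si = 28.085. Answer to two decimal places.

Molar mass of KAlSi₂O₆ = 1*39.098 + 1*26.982 + 2*28.085 + 6*15.999 = 218.244 g/mol.
Each formula unit contains 2 Si, equivalent to 2/1 = 2.0000 mol SiO2.
M(SiO2) = 1×28.085 + 2×15.999 = 60.083 g/mol.
Mass of SiO2 per formula unit = 2.0000 × 60.083 = 120.166 g.
SiO2 wt% = 120.166 / 218.244 × 100 = 55.06%.

55.06 wt%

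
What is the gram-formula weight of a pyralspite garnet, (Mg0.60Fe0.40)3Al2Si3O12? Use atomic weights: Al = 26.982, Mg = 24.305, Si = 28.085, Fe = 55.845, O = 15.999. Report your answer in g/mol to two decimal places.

440.97 g/mol

The formula mass is the sum 1.80×24.305 + 1.20×55.845 + 2×26.982 + 3×28.085 + 12×15.999.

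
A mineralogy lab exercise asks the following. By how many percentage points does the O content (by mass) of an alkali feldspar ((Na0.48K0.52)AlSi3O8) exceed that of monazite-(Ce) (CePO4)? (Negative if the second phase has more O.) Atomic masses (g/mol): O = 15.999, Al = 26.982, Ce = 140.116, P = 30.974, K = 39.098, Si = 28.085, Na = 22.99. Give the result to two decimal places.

20.08 percentage points

First mineral: 127.992 g O in 270.595 g formula = 47.30 wt% O.
Second mineral: 63.996 g O in 235.086 g formula = 27.22 wt% O.
47.30% − 27.22% gives a difference of 20.08 percentage points.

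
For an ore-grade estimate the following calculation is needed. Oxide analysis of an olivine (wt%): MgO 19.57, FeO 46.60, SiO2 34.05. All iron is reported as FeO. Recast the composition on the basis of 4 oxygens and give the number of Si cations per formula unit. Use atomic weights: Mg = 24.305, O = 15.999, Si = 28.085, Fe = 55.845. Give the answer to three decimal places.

1.000 Si apfu

MgO: 19.57/40.304 = 0.48556 mol → 0.48556 mol Mg, 0.48556 mol O.
FeO: 46.60/71.844 = 0.64863 mol → 0.64863 mol Fe, 0.64863 mol O.
SiO2: 34.05/60.083 = 0.56672 mol → 0.56672 mol Si, 1.13344 mol O.
Total oxygen = 2.26763 mol. Normalization factor = 4/2.26763 = 1.76396.
Si per 4 O = 0.56672 × 1.76396 = 1.000.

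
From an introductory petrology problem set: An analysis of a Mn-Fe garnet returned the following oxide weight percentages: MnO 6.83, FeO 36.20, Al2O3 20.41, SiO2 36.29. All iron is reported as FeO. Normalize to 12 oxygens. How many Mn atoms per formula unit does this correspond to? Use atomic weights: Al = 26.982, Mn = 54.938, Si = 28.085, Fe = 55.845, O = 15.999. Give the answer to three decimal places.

0.480 Mn apfu

MnO (M=70.937): mol = 0.09628; Mn = 0.09628, O = 0.09628.
FeO (M=71.844): mol = 0.50387; Fe = 0.50387, O = 0.50387.
Al2O3 (M=101.961): mol = 0.20017; Al = 0.40034, O = 0.60051.
SiO2 (M=60.083): mol = 0.60400; Si = 0.60400, O = 1.20800.
ΣO = 2.40866; factor = 12/ΣO = 4.98202.
Mn apfu = 0.09628 × 4.98202 = 0.480.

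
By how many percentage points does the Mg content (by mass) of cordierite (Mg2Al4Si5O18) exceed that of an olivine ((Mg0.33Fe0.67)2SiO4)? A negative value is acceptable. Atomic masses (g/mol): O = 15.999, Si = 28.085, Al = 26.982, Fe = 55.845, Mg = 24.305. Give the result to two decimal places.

First mineral: 48.610 g Mg in 584.945 g formula = 8.31 wt% Mg.
Second mineral: 16.041 g Mg in 182.955 g formula = 8.77 wt% Mg.
8.31% − 8.77% gives a difference of -0.46 percentage points.

-0.46 percentage points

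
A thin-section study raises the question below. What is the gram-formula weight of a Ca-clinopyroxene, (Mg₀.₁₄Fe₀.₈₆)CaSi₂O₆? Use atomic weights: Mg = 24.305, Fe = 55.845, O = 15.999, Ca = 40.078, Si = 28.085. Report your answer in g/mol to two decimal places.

243.67 g/mol

M = 0.14*24.305 + 0.86*55.845 + 1*40.078 + 2*28.085 + 6*15.999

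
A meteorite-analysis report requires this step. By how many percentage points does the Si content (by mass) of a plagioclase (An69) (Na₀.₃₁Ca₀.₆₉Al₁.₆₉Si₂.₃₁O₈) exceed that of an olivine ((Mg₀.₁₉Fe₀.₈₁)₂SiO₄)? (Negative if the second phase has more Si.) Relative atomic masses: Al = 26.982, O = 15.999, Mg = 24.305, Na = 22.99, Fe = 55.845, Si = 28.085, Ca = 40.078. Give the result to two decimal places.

Si in Na₀.₃₁Ca₀.₆₉Al₁.₆₉Si₂.₃₁O₈: molar mass 273.249 g/mol; 2.31×28.085 = 64.876 g → 23.74 wt%.
Si in (Mg₀.₁₉Fe₀.₈₁)₂SiO₄: molar mass 191.786 g/mol; 1×28.085 = 28.085 g → 14.64 wt%.
Difference = 23.74 − 14.64 = 9.10 percentage points.

9.10 percentage points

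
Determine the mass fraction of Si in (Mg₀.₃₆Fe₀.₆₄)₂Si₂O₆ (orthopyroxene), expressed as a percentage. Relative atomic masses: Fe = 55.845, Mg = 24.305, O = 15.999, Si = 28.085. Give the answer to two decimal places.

23.29 mass %

Molar mass of (Mg₀.₃₆Fe₀.₆₄)₂Si₂O₆: 0.72*24.305 + 1.28*55.845 + 2*28.085 + 6*15.999 = 241.145 g/mol.
Mass of Si per formula unit: 2 × 28.085 = 56.170 g.
Weight fraction Si = 56.170 / 241.145 = 0.2329.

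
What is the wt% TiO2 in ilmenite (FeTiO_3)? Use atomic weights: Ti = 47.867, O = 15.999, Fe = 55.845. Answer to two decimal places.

52.64 wt%

Formula mass = 151.709 g/mol.
1 Ti → 1.0000 mol TiO2 per formula unit; M(TiO2) = 79.865, so TiO2 mass = 79.865 g.
79.865/151.709 × 100 = 52.64 wt%.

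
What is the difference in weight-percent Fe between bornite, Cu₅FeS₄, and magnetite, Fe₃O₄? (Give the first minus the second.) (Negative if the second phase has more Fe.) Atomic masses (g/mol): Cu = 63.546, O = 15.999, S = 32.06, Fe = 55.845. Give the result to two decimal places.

-61.23 percentage points

M(Cu₅FeS₄) = 501.815 g/mol, so wt% Fe = 55.845/501.815 × 100 = 11.13%.
M(Fe₃O₄) = 231.531 g/mol, so wt% Fe = 167.535/231.531 × 100 = 72.36%.
11.13 − 72.36 = -61.23 pp.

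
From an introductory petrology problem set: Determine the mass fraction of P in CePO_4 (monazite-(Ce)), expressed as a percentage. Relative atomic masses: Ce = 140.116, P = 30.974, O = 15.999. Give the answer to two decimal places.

13.18 weight percent

M(CePO_4) = 235.086 g/mol.
P contributes 1 × 30.974 = 30.974 g per mole.
30.974/235.086 = 0.1318 → 13.18%.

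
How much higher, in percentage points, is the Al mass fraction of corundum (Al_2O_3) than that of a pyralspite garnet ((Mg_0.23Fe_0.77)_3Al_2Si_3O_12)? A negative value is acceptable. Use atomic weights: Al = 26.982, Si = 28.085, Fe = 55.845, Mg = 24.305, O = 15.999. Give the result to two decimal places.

M(Al_2O_3) = 101.961 g/mol, so wt% Al = 53.964/101.961 × 100 = 52.93%.
M((Mg_0.23Fe_0.77)_3Al_2Si_3O_12) = 475.979 g/mol, so wt% Al = 53.964/475.979 × 100 = 11.34%.
52.93 − 11.34 = 41.59 pp.

41.59 percentage points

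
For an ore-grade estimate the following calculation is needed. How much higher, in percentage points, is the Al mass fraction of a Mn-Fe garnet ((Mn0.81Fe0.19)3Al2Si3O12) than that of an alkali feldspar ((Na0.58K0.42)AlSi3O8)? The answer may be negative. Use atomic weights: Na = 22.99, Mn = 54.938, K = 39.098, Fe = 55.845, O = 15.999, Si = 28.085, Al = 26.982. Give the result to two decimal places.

0.86 percentage points

M((Mn0.81Fe0.19)3Al2Si3O12) = 495.538 g/mol, so wt% Al = 53.964/495.538 × 100 = 10.89%.
M((Na0.58K0.42)AlSi3O8) = 268.984 g/mol, so wt% Al = 26.982/268.984 × 100 = 10.03%.
10.89 − 10.03 = 0.86 pp.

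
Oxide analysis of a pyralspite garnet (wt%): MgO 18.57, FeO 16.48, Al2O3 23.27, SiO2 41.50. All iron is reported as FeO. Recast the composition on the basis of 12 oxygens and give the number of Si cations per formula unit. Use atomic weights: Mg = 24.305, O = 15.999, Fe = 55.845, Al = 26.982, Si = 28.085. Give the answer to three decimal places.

MgO: 18.57/40.304 = 0.46075 mol → 0.46075 mol Mg, 0.46075 mol O.
FeO: 16.48/71.844 = 0.22939 mol → 0.22939 mol Fe, 0.22939 mol O.
Al2O3: 23.27/101.961 = 0.22822 mol → 0.45644 mol Al, 0.68466 mol O.
SiO2: 41.50/60.083 = 0.69071 mol → 0.69071 mol Si, 1.38142 mol O.
Total oxygen = 2.75622 mol. Normalization factor = 12/2.75622 = 4.35379.
Si per 12 O = 0.69071 × 4.35379 = 3.007.

3.007 Si apfu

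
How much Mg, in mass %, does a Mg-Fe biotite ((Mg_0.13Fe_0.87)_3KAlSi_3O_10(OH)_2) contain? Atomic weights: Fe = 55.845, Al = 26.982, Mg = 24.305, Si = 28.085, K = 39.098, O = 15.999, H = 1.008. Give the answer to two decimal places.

Formula mass = 0.39×24.305 + 2.61×55.845 + 1×39.098 + 1×26.982 + 3×28.085 + 12×15.999 + 2×1.008 = 499.573 g/mol, of which 9.479 g is Mg.
So Mg makes up 9.479/499.573 = 0.0190 of the mass, i.e. 1.90%.

1.90 mass %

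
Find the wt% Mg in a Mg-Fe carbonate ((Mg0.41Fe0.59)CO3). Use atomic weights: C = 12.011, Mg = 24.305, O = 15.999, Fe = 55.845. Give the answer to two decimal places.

9.68 mass %

Molar mass of (Mg0.41Fe0.59)CO3: 0.41·24.305 + 0.59·55.845 + 1·12.011 + 3·15.999 = 102.922 g/mol.
Mass of Mg per formula unit: 0.41 × 24.305 = 9.965 g.
Weight fraction Mg = 9.965 / 102.922 = 0.0968.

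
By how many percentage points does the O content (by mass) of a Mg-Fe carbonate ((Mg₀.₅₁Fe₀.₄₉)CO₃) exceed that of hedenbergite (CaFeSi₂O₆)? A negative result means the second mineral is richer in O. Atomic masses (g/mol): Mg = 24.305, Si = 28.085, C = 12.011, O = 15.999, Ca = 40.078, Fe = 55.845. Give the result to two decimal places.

9.42 percentage points

First mineral: 47.997 g O in 99.768 g formula = 48.11 wt% O.
Second mineral: 95.994 g O in 248.087 g formula = 38.69 wt% O.
48.11% − 38.69% gives a difference of 9.42 percentage points.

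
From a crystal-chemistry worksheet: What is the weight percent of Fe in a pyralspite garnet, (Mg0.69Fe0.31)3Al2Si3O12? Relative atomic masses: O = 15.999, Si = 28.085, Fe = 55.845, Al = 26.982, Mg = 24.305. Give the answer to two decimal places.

Molar mass of (Mg0.69Fe0.31)3Al2Si3O12: 2.07·24.305 + 0.93·55.845 + 2·26.982 + 3·28.085 + 12·15.999 = 432.454 g/mol.
Mass of Fe per formula unit: 0.93 × 55.845 = 51.936 g.
Weight fraction Fe = 51.936 / 432.454 = 0.1201.

12.01 wt%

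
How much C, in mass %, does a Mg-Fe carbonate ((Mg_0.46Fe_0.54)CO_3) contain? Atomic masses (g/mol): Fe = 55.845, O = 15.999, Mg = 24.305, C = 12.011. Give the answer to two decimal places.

11.85 mass %

Formula mass = 0.46·24.305 + 0.54·55.845 + 1·12.011 + 3·15.999 = 101.345 g/mol, of which 12.011 g is C.
So C makes up 12.011/101.345 = 0.1185 of the mass, i.e. 11.85%.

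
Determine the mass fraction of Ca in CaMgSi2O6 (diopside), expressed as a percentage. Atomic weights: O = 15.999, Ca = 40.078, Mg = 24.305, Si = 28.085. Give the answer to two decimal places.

18.51 weight percent

Molar mass of CaMgSi2O6: 1·40.078 + 1·24.305 + 2·28.085 + 6·15.999 = 216.547 g/mol.
Mass of Ca per formula unit: 1 × 40.078 = 40.078 g.
Weight fraction Ca = 40.078 / 216.547 = 0.1851.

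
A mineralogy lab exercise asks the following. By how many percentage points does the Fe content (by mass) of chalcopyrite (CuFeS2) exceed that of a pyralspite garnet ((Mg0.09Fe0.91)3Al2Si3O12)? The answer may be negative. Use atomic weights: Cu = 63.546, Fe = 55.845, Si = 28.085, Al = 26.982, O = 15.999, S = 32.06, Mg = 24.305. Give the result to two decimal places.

Fe in CuFeS2: molar mass 183.511 g/mol; 1×55.845 = 55.845 g → 30.43 wt%.
Fe in (Mg0.09Fe0.91)3Al2Si3O12: molar mass 489.226 g/mol; 2.73×55.845 = 152.457 g → 31.16 wt%.
Difference = 30.43 − 31.16 = -0.73 percentage points.

-0.73 percentage points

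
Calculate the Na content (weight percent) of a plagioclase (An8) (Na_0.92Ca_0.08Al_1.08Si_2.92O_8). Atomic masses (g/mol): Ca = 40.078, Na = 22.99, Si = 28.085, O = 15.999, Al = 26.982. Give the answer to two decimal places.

M(Na_0.92Ca_0.08Al_1.08Si_2.92O_8) = 263.498 g/mol.
Na contributes 0.92 × 22.99 = 21.151 g per mole.
21.151/263.498 = 0.0803 → 8.03%.

8.03 weight percent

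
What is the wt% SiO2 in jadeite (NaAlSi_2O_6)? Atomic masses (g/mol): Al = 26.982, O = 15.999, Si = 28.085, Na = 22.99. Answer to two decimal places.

59.45 wt%

M(NaAlSi_2O_6) = 202.136 g/mol; M(SiO2) = 60.083 g/mol.
Moles SiO2 per formula unit = 2 Si ÷ 1 = 2.0000.
SiO2 fraction = (2.0000 × 60.083) / 202.136 = 120.166/202.136 = 0.5945.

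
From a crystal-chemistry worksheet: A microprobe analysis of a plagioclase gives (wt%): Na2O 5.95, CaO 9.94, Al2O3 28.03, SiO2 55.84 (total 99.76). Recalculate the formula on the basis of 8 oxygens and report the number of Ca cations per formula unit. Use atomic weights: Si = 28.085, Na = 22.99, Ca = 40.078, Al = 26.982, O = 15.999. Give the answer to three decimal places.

0.480 Ca apfu

Na2O: 5.95/61.979 = 0.09600 mol → 0.19200 mol Na, 0.09600 mol O.
CaO: 9.94/56.077 = 0.17726 mol → 0.17726 mol Ca, 0.17726 mol O.
Al2O3: 28.03/101.961 = 0.27491 mol → 0.54982 mol Al, 0.82473 mol O.
SiO2: 55.84/60.083 = 0.92938 mol → 0.92938 mol Si, 1.85876 mol O.
Total oxygen = 2.95675 mol. Normalization factor = 8/2.95675 = 2.70567.
Ca per 8 O = 0.17726 × 2.70567 = 0.480.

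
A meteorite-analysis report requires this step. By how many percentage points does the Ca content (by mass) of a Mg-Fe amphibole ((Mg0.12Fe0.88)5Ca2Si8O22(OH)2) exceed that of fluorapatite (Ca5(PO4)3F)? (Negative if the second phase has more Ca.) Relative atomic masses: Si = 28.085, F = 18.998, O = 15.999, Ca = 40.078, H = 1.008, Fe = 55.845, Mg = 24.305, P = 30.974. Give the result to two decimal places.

-31.31 percentage points

Ca in (Mg0.12Fe0.88)5Ca2Si8O22(OH)2: molar mass 951.129 g/mol; 2×40.078 = 80.156 g → 8.43 wt%.
Ca in Ca5(PO4)3F: molar mass 504.298 g/mol; 5×40.078 = 200.390 g → 39.74 wt%.
Difference = 8.43 − 39.74 = -31.31 percentage points.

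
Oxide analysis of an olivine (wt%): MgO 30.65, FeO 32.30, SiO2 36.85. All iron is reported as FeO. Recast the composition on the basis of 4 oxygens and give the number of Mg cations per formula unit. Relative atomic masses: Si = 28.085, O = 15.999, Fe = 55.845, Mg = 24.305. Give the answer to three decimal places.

1.248 Mg apfu

MgO: 30.65/40.304 = 0.76047 mol → 0.76047 mol Mg, 0.76047 mol O.
FeO: 32.30/71.844 = 0.44959 mol → 0.44959 mol Fe, 0.44959 mol O.
SiO2: 36.85/60.083 = 0.61332 mol → 0.61332 mol Si, 1.22664 mol O.
Total oxygen = 2.43670 mol. Normalization factor = 4/2.43670 = 1.64156.
Mg per 4 O = 0.76047 × 1.64156 = 1.248.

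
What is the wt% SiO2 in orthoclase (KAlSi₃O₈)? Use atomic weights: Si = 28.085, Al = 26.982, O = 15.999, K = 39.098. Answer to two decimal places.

M(KAlSi₃O₈) = 278.327 g/mol; M(SiO2) = 60.083 g/mol.
Moles SiO2 per formula unit = 3 Si ÷ 1 = 3.0000.
SiO2 fraction = (3.0000 × 60.083) / 278.327 = 180.249/278.327 = 0.6476.

64.76 wt%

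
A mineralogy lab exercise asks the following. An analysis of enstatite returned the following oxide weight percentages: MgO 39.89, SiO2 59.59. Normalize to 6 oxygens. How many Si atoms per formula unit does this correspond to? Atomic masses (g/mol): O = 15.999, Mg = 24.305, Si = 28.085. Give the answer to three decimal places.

2.001 Si apfu

MgO: 39.89/40.304 = 0.98973 mol → 0.98973 mol Mg, 0.98973 mol O.
SiO2: 59.59/60.083 = 0.99179 mol → 0.99179 mol Si, 1.98358 mol O.
Total oxygen = 2.97331 mol. Normalization factor = 6/2.97331 = 2.01795.
Si per 6 O = 0.99179 × 2.01795 = 2.001.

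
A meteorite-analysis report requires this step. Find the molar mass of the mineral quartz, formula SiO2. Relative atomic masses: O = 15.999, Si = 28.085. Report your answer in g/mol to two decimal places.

60.08 g/mol

Si: 1 × 28.085 = 28.0850
O: 2 × 15.999 = 31.9980
Summing the contributions gives the formula mass.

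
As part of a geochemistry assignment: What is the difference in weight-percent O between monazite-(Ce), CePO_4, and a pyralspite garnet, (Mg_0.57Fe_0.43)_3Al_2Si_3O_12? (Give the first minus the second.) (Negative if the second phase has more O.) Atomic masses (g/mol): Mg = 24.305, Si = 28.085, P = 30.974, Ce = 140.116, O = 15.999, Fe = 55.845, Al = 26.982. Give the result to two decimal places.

M(CePO_4) = 235.086 g/mol, so wt% O = 63.996/235.086 × 100 = 27.22%.
M((Mg_0.57Fe_0.43)_3Al_2Si_3O_12) = 443.809 g/mol, so wt% O = 191.988/443.809 × 100 = 43.26%.
27.22 − 43.26 = -16.04 pp.

-16.04 percentage points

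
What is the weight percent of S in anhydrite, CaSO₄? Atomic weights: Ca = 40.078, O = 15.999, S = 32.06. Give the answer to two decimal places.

Molar mass of CaSO₄: 1×40.078 + 1×32.06 + 4×15.999 = 136.134 g/mol.
Mass of S per formula unit: 1 × 32.06 = 32.060 g.
Weight fraction S = 32.060 / 136.134 = 0.2355.

23.55 wt%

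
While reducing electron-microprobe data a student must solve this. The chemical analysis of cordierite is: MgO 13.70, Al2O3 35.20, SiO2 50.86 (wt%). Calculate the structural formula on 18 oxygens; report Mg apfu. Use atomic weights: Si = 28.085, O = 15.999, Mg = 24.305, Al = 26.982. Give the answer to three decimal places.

13.70 wt% MgO ÷ 40.304 g/mol = 0.33992 mol, giving 0.33992 Mg and 0.33992 O.
35.20 wt% Al2O3 ÷ 101.961 g/mol = 0.34523 mol, giving 0.69046 Al and 1.03569 O.
50.86 wt% SiO2 ÷ 60.083 g/mol = 0.84650 mol, giving 0.84650 Si and 1.69300 O.
Oxygen sums to 3.06861; scaling by 18/3.06861 = 5.86585 puts the formula on 18 O.
Mg: 0.33992 × 5.86585 = 1.994 atoms per formula unit.

1.994 Mg apfu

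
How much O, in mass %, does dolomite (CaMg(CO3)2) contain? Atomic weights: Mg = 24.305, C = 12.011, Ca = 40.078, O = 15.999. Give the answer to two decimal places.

52.06 mass %

Formula mass = 1×40.078 + 1×24.305 + 2×12.011 + 6×15.999 = 184.399 g/mol, of which 95.994 g is O.
So O makes up 95.994/184.399 = 0.5206 of the mass, i.e. 52.06%.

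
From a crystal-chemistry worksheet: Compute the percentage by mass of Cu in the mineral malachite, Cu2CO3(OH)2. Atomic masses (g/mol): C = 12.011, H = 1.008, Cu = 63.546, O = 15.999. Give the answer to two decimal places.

M(Cu2CO3(OH)2) = 221.114 g/mol.
Cu contributes 2 × 63.546 = 127.092 g per mole.
127.092/221.114 = 0.5748 → 57.48%.

57.48 weight percent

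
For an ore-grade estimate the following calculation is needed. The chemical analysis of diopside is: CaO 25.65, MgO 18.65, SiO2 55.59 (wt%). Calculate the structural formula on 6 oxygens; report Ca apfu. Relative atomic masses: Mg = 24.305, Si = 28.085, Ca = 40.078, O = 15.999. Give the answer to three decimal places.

CaO: 25.65/56.077 = 0.45741 mol → 0.45741 mol Ca, 0.45741 mol O.
MgO: 18.65/40.304 = 0.46273 mol → 0.46273 mol Mg, 0.46273 mol O.
SiO2: 55.59/60.083 = 0.92522 mol → 0.92522 mol Si, 1.85044 mol O.
Total oxygen = 2.77058 mol. Normalization factor = 6/2.77058 = 2.16561.
Ca per 6 O = 0.45741 × 2.16561 = 0.991.

0.991 Ca apfu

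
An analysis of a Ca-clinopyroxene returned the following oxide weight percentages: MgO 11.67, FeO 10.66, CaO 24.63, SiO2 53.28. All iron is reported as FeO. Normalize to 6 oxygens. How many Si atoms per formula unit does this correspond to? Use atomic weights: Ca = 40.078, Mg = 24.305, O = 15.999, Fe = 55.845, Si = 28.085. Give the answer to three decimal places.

2.007 Si apfu

MgO: 11.67/40.304 = 0.28955 mol → 0.28955 mol Mg, 0.28955 mol O.
FeO: 10.66/71.844 = 0.14838 mol → 0.14838 mol Fe, 0.14838 mol O.
CaO: 24.63/56.077 = 0.43922 mol → 0.43922 mol Ca, 0.43922 mol O.
SiO2: 53.28/60.083 = 0.88677 mol → 0.88677 mol Si, 1.77354 mol O.
Total oxygen = 2.65069 mol. Normalization factor = 6/2.65069 = 2.26356.
Si per 6 O = 0.88677 × 2.26356 = 2.007.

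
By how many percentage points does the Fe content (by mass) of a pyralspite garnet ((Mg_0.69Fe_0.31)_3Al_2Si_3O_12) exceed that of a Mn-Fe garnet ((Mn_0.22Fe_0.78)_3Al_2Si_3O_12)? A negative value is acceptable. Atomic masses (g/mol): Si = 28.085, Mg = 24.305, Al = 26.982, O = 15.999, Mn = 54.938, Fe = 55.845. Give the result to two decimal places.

First mineral: 51.936 g Fe in 432.454 g formula = 12.01 wt% Fe.
Second mineral: 130.677 g Fe in 497.143 g formula = 26.29 wt% Fe.
12.01% − 26.29% gives a difference of -14.28 percentage points.

-14.28 percentage points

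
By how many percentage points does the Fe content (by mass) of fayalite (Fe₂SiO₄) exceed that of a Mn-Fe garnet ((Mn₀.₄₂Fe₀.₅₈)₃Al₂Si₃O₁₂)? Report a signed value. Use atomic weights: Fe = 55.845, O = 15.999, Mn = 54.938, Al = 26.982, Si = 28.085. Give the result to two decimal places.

M(Fe₂SiO₄) = 203.771 g/mol, so wt% Fe = 111.690/203.771 × 100 = 54.81%.
M((Mn₀.₄₂Fe₀.₅₈)₃Al₂Si₃O₁₂) = 496.599 g/mol, so wt% Fe = 97.170/496.599 × 100 = 19.57%.
54.81 − 19.57 = 35.24 pp.

35.24 percentage points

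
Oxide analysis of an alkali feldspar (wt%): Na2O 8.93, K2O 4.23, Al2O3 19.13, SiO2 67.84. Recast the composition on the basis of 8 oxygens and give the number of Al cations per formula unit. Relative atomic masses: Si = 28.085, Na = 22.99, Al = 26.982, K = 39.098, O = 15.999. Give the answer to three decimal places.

0.997 Al apfu

8.93 wt% Na2O ÷ 61.979 g/mol = 0.14408 mol, giving 0.28816 Na and 0.14408 O.
4.23 wt% K2O ÷ 94.195 g/mol = 0.04491 mol, giving 0.08982 K and 0.04491 O.
19.13 wt% Al2O3 ÷ 101.961 g/mol = 0.18762 mol, giving 0.37524 Al and 0.56286 O.
67.84 wt% SiO2 ÷ 60.083 g/mol = 1.12910 mol, giving 1.12910 Si and 2.25820 O.
Oxygen sums to 3.01005; scaling by 8/3.01005 = 2.65776 puts the formula on 8 O.
Al: 0.37524 × 2.65776 = 0.997 atoms per formula unit.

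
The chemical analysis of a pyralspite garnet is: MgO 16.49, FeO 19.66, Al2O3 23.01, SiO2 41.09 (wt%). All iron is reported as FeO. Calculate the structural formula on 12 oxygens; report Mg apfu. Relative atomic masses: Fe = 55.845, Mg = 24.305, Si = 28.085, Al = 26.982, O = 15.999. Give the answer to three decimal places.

MgO (M=40.304): mol = 0.40914; Mg = 0.40914, O = 0.40914.
FeO (M=71.844): mol = 0.27365; Fe = 0.27365, O = 0.27365.
Al2O3 (M=101.961): mol = 0.22567; Al = 0.45134, O = 0.67701.
SiO2 (M=60.083): mol = 0.68389; Si = 0.68389, O = 1.36778.
ΣO = 2.72758; factor = 12/ΣO = 4.39950.
Mg apfu = 0.40914 × 4.39950 = 1.800.

1.800 Mg apfu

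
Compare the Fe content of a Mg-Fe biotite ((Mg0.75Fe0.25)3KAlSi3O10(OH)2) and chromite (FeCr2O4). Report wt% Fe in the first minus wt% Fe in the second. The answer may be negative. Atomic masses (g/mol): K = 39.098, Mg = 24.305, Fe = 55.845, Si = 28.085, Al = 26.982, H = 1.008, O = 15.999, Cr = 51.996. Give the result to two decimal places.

Fe in (Mg0.75Fe0.25)3KAlSi3O10(OH)2: molar mass 440.909 g/mol; 0.75×55.845 = 41.884 g → 9.50 wt%.
Fe in FeCr2O4: molar mass 223.833 g/mol; 1×55.845 = 55.845 g → 24.95 wt%.
Difference = 9.50 − 24.95 = -15.45 percentage points.

-15.45 percentage points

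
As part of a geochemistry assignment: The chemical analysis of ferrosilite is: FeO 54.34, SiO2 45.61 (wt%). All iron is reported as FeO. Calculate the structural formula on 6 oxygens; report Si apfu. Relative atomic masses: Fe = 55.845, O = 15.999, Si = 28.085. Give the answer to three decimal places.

FeO: 54.34/71.844 = 0.75636 mol → 0.75636 mol Fe, 0.75636 mol O.
SiO2: 45.61/60.083 = 0.75912 mol → 0.75912 mol Si, 1.51824 mol O.
Total oxygen = 2.27460 mol. Normalization factor = 6/2.27460 = 2.63783.
Si per 6 O = 0.75912 × 2.63783 = 2.002.

2.002 Si apfu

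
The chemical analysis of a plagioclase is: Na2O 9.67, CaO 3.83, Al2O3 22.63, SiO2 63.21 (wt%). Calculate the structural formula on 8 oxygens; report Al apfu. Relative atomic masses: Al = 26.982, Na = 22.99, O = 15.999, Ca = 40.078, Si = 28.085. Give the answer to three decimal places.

Na2O: 9.67/61.979 = 0.15602 mol → 0.31204 mol Na, 0.15602 mol O.
CaO: 3.83/56.077 = 0.06830 mol → 0.06830 mol Ca, 0.06830 mol O.
Al2O3: 22.63/101.961 = 0.22195 mol → 0.44390 mol Al, 0.66585 mol O.
SiO2: 63.21/60.083 = 1.05204 mol → 1.05204 mol Si, 2.10408 mol O.
Total oxygen = 2.99425 mol. Normalization factor = 8/2.99425 = 2.67179.
Al per 8 O = 0.44390 × 2.67179 = 1.186.

1.186 Al apfu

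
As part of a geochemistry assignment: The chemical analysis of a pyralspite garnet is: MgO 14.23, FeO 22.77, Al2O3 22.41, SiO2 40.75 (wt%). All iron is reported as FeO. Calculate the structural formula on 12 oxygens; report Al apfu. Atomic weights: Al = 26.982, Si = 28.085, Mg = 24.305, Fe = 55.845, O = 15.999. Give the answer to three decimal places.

MgO: 14.23/40.304 = 0.35307 mol → 0.35307 mol Mg, 0.35307 mol O.
FeO: 22.77/71.844 = 0.31694 mol → 0.31694 mol Fe, 0.31694 mol O.
Al2O3: 22.41/101.961 = 0.21979 mol → 0.43958 mol Al, 0.65937 mol O.
SiO2: 40.75/60.083 = 0.67823 mol → 0.67823 mol Si, 1.35646 mol O.
Total oxygen = 2.68584 mol. Normalization factor = 12/2.68584 = 4.46788.
Al per 12 O = 0.43958 × 4.46788 = 1.964.

1.964 Al apfu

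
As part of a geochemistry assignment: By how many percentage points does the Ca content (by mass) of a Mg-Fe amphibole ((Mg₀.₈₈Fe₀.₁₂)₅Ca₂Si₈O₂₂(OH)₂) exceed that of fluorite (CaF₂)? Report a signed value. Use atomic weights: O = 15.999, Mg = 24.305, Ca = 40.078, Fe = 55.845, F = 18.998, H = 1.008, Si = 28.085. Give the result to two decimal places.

-41.69 percentage points

Ca in (Mg₀.₈₈Fe₀.₁₂)₅Ca₂Si₈O₂₂(OH)₂: molar mass 831.277 g/mol; 2×40.078 = 80.156 g → 9.64 wt%.
Ca in CaF₂: molar mass 78.074 g/mol; 1×40.078 = 40.078 g → 51.33 wt%.
Difference = 9.64 − 51.33 = -41.69 percentage points.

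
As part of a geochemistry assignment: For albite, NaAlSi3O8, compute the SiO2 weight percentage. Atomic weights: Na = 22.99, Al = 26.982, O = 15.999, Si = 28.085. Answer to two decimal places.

68.74 wt%

Molar mass of NaAlSi3O8 = 1*22.99 + 1*26.982 + 3*28.085 + 8*15.999 = 262.219 g/mol.
Each formula unit contains 3 Si, equivalent to 3/1 = 3.0000 mol SiO2.
M(SiO2) = 1×28.085 + 2×15.999 = 60.083 g/mol.
Mass of SiO2 per formula unit = 3.0000 × 60.083 = 180.249 g.
SiO2 wt% = 180.249 / 262.219 × 100 = 68.74%.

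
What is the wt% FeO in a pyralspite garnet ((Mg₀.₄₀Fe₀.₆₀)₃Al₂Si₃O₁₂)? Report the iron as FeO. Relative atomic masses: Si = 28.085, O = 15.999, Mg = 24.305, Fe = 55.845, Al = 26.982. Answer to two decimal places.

Molar mass of (Mg₀.₄₀Fe₀.₆₀)₃Al₂Si₃O₁₂ = 1.20×24.305 + 1.80×55.845 + 2×26.982 + 3×28.085 + 12×15.999 = 459.894 g/mol.
Each formula unit contains 1.80 Fe, equivalent to 1.80/1 = 1.8000 mol FeO.
M(FeO) = 1×55.845 + 1×15.999 = 71.844 g/mol.
Mass of FeO per formula unit = 1.8000 × 71.844 = 129.319 g.
FeO wt% = 129.319 / 459.894 × 100 = 28.12%.

28.12 wt%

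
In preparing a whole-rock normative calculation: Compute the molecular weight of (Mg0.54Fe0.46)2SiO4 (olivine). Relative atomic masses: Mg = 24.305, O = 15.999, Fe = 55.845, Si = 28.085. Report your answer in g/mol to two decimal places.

Mg: 1.08 × 24.305 = 26.2494
Fe: 0.92 × 55.845 = 51.3774
Si: 1 × 28.085 = 28.0850
O: 4 × 15.999 = 63.9960
Summing the contributions gives the formula mass.

169.71 g/mol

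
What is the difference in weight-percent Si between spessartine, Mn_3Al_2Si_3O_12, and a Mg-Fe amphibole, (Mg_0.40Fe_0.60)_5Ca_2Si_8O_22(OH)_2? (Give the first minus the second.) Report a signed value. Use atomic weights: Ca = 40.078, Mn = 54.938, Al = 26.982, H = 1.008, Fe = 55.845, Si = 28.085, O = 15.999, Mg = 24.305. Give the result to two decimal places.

-7.75 percentage points

First mineral: 84.255 g Si in 495.021 g formula = 17.02 wt% Si.
Second mineral: 224.680 g Si in 906.973 g formula = 24.77 wt% Si.
17.02% − 24.77% gives a difference of -7.75 percentage points.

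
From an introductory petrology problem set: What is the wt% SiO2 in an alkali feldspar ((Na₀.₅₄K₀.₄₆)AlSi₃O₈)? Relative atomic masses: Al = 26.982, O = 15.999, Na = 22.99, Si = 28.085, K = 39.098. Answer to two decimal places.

Molar mass of (Na₀.₅₄K₀.₄₆)AlSi₃O₈ = 0.54·22.99 + 0.46·39.098 + 1·26.982 + 3·28.085 + 8·15.999 = 269.629 g/mol.
Each formula unit contains 3 Si, equivalent to 3/1 = 3.0000 mol SiO2.
M(SiO2) = 1×28.085 + 2×15.999 = 60.083 g/mol.
Mass of SiO2 per formula unit = 3.0000 × 60.083 = 180.249 g.
SiO2 wt% = 180.249 / 269.629 × 100 = 66.85%.

66.85 wt%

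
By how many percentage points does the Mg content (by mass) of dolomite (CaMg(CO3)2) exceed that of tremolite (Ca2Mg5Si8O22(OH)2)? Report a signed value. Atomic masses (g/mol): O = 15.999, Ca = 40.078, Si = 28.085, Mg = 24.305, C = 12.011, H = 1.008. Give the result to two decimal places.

-1.78 percentage points

Mg in CaMg(CO3)2: molar mass 184.399 g/mol; 1×24.305 = 24.305 g → 13.18 wt%.
Mg in Ca2Mg5Si8O22(OH)2: molar mass 812.353 g/mol; 5×24.305 = 121.525 g → 14.96 wt%.
Difference = 13.18 − 14.96 = -1.78 percentage points.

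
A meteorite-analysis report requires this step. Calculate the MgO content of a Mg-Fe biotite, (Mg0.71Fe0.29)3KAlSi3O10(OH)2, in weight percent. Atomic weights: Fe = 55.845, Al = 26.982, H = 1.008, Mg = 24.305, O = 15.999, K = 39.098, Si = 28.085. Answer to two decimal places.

Formula mass = 444.694 g/mol.
2.13 Mg → 2.1300 mol MgO per formula unit; M(MgO) = 40.304, so MgO mass = 85.848 g.
85.848/444.694 × 100 = 19.30 wt%.

19.30 wt%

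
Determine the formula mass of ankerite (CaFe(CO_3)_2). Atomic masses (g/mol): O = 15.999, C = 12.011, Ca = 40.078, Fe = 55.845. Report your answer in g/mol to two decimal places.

215.94 g/mol

M = 1(40.078) + 1(55.845) + 2(12.011) + 6(15.999)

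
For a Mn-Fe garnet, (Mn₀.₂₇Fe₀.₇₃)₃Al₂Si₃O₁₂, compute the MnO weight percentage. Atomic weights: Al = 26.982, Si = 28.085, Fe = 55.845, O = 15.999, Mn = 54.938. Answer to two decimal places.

Molar mass of (Mn₀.₂₇Fe₀.₇₃)₃Al₂Si₃O₁₂ = 0.81*54.938 + 2.19*55.845 + 2*26.982 + 3*28.085 + 12*15.999 = 497.007 g/mol.
Each formula unit contains 0.81 Mn, equivalent to 0.81/1 = 0.8100 mol MnO.
M(MnO) = 1×54.938 + 1×15.999 = 70.937 g/mol.
Mass of MnO per formula unit = 0.8100 × 70.937 = 57.459 g.
MnO wt% = 57.459 / 497.007 × 100 = 11.56%.

11.56 wt%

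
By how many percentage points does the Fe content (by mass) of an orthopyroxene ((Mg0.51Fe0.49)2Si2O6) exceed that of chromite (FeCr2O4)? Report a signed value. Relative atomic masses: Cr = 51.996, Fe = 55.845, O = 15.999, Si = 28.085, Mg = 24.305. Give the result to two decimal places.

M((Mg0.51Fe0.49)2Si2O6) = 231.683 g/mol, so wt% Fe = 54.728/231.683 × 100 = 23.62%.
M(FeCr2O4) = 223.833 g/mol, so wt% Fe = 55.845/223.833 × 100 = 24.95%.
23.62 − 24.95 = -1.33 pp.

-1.33 percentage points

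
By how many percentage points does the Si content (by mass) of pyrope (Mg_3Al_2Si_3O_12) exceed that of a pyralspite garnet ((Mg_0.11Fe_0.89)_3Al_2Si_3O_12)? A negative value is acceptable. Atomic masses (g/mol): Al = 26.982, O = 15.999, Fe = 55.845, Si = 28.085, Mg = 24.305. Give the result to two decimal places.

M(Mg_3Al_2Si_3O_12) = 403.122 g/mol, so wt% Si = 84.255/403.122 × 100 = 20.90%.
M((Mg_0.11Fe_0.89)_3Al_2Si_3O_12) = 487.334 g/mol, so wt% Si = 84.255/487.334 × 100 = 17.29%.
20.90 − 17.29 = 3.61 pp.

3.61 percentage points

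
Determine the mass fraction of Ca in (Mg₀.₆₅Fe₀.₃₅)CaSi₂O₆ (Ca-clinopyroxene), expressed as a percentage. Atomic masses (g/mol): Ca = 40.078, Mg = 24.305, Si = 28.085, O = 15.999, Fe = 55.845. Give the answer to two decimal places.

17.61 mass %

M((Mg₀.₆₅Fe₀.₃₅)CaSi₂O₆) = 227.586 g/mol.
Ca contributes 1 × 40.078 = 40.078 g per mole.
40.078/227.586 = 0.1761 → 17.61%.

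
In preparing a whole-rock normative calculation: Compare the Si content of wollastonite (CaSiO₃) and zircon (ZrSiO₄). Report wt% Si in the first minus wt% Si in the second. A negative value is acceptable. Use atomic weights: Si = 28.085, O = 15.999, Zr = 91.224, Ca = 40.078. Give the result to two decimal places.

8.86 percentage points

Si in CaSiO₃: molar mass 116.160 g/mol; 1×28.085 = 28.085 g → 24.18 wt%.
Si in ZrSiO₄: molar mass 183.305 g/mol; 1×28.085 = 28.085 g → 15.32 wt%.
Difference = 24.18 − 15.32 = 8.86 percentage points.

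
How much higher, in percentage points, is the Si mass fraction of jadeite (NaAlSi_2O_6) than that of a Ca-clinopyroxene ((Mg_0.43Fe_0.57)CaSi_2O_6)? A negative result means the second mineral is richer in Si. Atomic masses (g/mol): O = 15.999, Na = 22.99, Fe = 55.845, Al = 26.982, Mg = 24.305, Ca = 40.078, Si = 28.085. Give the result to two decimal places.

M(NaAlSi_2O_6) = 202.136 g/mol, so wt% Si = 56.170/202.136 × 100 = 27.79%.
M((Mg_0.43Fe_0.57)CaSi_2O_6) = 234.525 g/mol, so wt% Si = 56.170/234.525 × 100 = 23.95%.
27.79 − 23.95 = 3.84 pp.

3.84 percentage points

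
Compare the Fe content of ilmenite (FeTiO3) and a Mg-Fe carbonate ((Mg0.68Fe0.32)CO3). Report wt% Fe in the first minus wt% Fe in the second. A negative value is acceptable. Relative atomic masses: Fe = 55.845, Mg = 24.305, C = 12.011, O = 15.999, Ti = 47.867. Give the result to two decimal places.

17.88 percentage points

M(FeTiO3) = 151.709 g/mol, so wt% Fe = 55.845/151.709 × 100 = 36.81%.
M((Mg0.68Fe0.32)CO3) = 94.406 g/mol, so wt% Fe = 17.870/94.406 × 100 = 18.93%.
36.81 − 18.93 = 17.88 pp.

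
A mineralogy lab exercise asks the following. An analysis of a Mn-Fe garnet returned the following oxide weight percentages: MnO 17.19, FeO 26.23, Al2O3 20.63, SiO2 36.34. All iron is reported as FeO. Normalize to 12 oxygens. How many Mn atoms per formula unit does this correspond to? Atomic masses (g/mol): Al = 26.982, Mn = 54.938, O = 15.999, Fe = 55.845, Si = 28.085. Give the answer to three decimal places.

17.19 wt% MnO ÷ 70.937 g/mol = 0.24233 mol, giving 0.24233 Mn and 0.24233 O.
26.23 wt% FeO ÷ 71.844 g/mol = 0.36510 mol, giving 0.36510 Fe and 0.36510 O.
20.63 wt% Al2O3 ÷ 101.961 g/mol = 0.20233 mol, giving 0.40466 Al and 0.60699 O.
36.34 wt% SiO2 ÷ 60.083 g/mol = 0.60483 mol, giving 0.60483 Si and 1.20966 O.
Oxygen sums to 2.42408; scaling by 12/2.42408 = 4.95033 puts the formula on 12 O.
Mn: 0.24233 × 4.95033 = 1.200 atoms per formula unit.

1.200 Mn apfu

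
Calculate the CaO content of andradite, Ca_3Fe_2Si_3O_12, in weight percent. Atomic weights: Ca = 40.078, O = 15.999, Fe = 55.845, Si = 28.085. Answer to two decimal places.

33.11 wt%

Molar mass of Ca_3Fe_2Si_3O_12 = 3×40.078 + 2×55.845 + 3×28.085 + 12×15.999 = 508.167 g/mol.
Each formula unit contains 3 Ca, equivalent to 3/1 = 3.0000 mol CaO.
M(CaO) = 1×40.078 + 1×15.999 = 56.077 g/mol.
Mass of CaO per formula unit = 3.0000 × 56.077 = 168.231 g.
CaO wt% = 168.231 / 508.167 × 100 = 33.11%.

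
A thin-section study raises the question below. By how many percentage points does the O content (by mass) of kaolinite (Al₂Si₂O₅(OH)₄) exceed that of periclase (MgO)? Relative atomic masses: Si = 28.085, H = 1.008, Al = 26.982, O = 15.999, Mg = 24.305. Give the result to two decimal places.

M(Al₂Si₂O₅(OH)₄) = 258.157 g/mol, so wt% O = 143.991/258.157 × 100 = 55.78%.
M(MgO) = 40.304 g/mol, so wt% O = 15.999/40.304 × 100 = 39.70%.
55.78 − 39.70 = 16.08 pp.

16.08 percentage points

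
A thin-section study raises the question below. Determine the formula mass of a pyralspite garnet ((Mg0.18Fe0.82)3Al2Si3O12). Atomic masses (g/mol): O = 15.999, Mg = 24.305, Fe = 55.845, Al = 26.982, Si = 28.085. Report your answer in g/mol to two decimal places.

The formula mass is the sum 0.54·24.305 + 2.46·55.845 + 2·26.982 + 3·28.085 + 12·15.999.

480.71 g/mol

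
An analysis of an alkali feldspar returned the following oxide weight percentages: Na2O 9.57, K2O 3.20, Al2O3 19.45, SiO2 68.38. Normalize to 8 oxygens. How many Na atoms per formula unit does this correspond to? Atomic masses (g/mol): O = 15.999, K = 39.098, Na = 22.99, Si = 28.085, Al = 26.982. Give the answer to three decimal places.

9.57 wt% Na2O ÷ 61.979 g/mol = 0.15441 mol, giving 0.30882 Na and 0.15441 O.
3.20 wt% K2O ÷ 94.195 g/mol = 0.03397 mol, giving 0.06794 K and 0.03397 O.
19.45 wt% Al2O3 ÷ 101.961 g/mol = 0.19076 mol, giving 0.38152 Al and 0.57228 O.
68.38 wt% SiO2 ÷ 60.083 g/mol = 1.13809 mol, giving 1.13809 Si and 2.27618 O.
Oxygen sums to 3.03684; scaling by 8/3.03684 = 2.63432 puts the formula on 8 O.
Na: 0.30882 × 2.63432 = 0.814 atoms per formula unit.

0.814 Na apfu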